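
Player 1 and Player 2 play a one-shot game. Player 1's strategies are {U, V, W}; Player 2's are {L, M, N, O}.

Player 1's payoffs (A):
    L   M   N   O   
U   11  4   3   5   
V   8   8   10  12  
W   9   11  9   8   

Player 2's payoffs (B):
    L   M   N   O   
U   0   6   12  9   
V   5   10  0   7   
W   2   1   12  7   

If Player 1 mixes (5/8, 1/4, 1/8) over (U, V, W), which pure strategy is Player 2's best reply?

Compute Player 2's expected payoff from each pure strategy against the given mix.
L: (5/8)·0 + (1/4)·5 + (1/8)·2 = 3/2
M: (5/8)·6 + (1/4)·10 + (1/8)·1 = 51/8
N: (5/8)·12 + (1/4)·0 + (1/8)·12 = 9
O: (5/8)·9 + (1/4)·7 + (1/8)·7 = 33/4
Highest expected payoff is 9, from N.

N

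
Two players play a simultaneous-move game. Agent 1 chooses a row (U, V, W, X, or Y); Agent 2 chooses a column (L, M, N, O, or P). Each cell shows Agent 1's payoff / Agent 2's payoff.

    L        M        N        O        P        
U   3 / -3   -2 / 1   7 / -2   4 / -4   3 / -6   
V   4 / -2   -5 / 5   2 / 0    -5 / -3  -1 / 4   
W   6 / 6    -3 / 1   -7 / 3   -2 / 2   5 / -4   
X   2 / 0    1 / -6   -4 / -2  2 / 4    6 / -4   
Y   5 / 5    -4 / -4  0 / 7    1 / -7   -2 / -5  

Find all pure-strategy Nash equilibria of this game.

A profile is a Nash equilibrium when each player is best-responding to the other.
Agent 1's best responses — vs L: W (payoff 6); vs M: X (payoff 1); vs N: U (payoff 7); vs O: U (payoff 4); vs P: X (payoff 6).
Agent 2's best responses — vs U: M (payoff 1); vs V: M (payoff 5); vs W: L (payoff 6); vs X: O (payoff 4); vs Y: N (payoff 7).
The only mutual best response is (W, L); neither player gains by switching there.

(W, L)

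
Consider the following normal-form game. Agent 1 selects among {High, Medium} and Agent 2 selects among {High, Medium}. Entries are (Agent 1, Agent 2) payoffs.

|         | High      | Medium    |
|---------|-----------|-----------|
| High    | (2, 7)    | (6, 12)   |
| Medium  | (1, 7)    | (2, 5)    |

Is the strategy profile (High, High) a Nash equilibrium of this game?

Holding Agent 2 at High: Agent 1 gets 2 from High, versus 1 from Medium. No profitable deviation for Agent 1.
Holding Agent 1 at High: Agent 2 gets 7 from High but could get 12 by switching to Medium. Agent 2 has a profitable deviation.

No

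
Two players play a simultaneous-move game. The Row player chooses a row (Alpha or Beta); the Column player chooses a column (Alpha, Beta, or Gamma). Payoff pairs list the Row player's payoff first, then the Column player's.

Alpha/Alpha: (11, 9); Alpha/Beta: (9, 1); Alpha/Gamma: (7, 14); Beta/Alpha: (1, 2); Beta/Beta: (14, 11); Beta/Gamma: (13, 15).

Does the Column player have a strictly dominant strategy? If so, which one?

A strategy is strictly dominant if it gives the Column player a strictly higher payoff than every other strategy, against every choice by the opponent.
Gamma strictly dominates: vs Alpha: 14 > each of {9, 1}; vs Beta: 15 > each of {2, 11}.

Gamma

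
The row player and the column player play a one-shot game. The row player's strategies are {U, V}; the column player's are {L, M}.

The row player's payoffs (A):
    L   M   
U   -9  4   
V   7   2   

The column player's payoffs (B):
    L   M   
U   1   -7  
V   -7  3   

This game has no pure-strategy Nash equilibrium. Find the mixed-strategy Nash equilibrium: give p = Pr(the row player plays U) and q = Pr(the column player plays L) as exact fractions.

p = 5/9, q = 1/9

In a mixed NE each player is indifferent between their pure strategies, so the opponent's mix sets the indifference.
The column player indifferent between L and M: p·1 + (1−p)·(-7) = p·(-7) + (1−p)·3 ⟹ (-7) + 8p = 3 + (-10)p ⟹ p = 5/9.
The row player indifferent between U and V: q·(-9) + (1−q)·4 = q·7 + (1−q)·2 ⟹ 4 + (-13)q = 2 + 5q ⟹ q = 1/9.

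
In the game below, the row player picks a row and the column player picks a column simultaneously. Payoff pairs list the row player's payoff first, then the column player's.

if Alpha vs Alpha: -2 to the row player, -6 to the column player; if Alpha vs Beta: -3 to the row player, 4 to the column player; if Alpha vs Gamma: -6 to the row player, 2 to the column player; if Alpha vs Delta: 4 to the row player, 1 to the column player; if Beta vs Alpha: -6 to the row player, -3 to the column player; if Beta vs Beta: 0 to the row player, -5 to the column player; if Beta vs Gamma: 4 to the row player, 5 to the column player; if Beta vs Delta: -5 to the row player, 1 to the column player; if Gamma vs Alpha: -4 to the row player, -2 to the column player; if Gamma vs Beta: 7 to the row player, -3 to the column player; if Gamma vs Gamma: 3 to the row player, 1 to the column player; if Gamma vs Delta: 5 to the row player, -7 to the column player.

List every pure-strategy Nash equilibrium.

(Beta, Gamma)

A profile is a Nash equilibrium when each player is best-responding to the other.
The row player's best responses — vs Alpha: Alpha (payoff -2); vs Beta: Gamma (payoff 7); vs Gamma: Beta (payoff 4); vs Delta: Gamma (payoff 5).
The column player's best responses — vs Alpha: Beta (payoff 4); vs Beta: Gamma (payoff 5); vs Gamma: Gamma (payoff 1).
The only mutual best response is (Beta, Gamma); neither player gains by switching there.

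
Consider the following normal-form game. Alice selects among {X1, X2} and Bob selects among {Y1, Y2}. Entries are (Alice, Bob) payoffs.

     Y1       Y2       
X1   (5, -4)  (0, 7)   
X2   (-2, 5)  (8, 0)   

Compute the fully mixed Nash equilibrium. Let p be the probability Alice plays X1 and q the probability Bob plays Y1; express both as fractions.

p = 5/16, q = 8/15

Each player's mixing probability is pinned down by making the *other* player indifferent.
Bob indifferent between Y1 and Y2: p·(-4) + (1−p)·5 = p·7 + (1−p)·0 ⟹ 5 + (-9)p = 0 + 7p ⟹ p = 5/16.
Alice indifferent between X1 and X2: q·5 + (1−q)·0 = q·(-2) + (1−q)·8 ⟹ 0 + 5q = 8 + (-10)q ⟹ q = 8/15.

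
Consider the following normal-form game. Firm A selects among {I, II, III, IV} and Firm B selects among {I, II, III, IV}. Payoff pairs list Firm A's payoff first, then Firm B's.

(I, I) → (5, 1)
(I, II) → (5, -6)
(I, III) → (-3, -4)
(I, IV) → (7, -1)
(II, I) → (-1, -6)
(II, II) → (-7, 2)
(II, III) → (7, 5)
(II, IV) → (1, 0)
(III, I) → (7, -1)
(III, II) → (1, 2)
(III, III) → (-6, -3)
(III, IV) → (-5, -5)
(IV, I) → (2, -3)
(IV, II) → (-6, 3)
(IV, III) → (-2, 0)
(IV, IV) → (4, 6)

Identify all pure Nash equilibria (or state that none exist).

(II, III)

A profile is a Nash equilibrium when each player is best-responding to the other.
Firm A's best responses — vs I: III (payoff 7); vs II: I (payoff 5); vs III: II (payoff 7); vs IV: I (payoff 7).
Firm B's best responses — vs I: I (payoff 1); vs II: III (payoff 5); vs III: II (payoff 2); vs IV: IV (payoff 6).
The only mutual best response is (II, III); neither player gains by switching there.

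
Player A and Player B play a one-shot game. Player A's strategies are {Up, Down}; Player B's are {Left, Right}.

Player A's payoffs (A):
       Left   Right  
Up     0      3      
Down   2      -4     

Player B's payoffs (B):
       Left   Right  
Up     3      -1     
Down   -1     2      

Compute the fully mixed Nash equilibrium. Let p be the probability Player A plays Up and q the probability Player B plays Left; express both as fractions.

p = 3/7, q = 7/9

In a mixed NE each player is indifferent between their pure strategies, so the opponent's mix sets the indifference.
Player B indifferent between Left and Right: p·3 + (1−p)·(-1) = p·(-1) + (1−p)·2 ⟹ (-1) + 4p = 2 + (-3)p ⟹ p = 3/7.
Player A indifferent between Up and Down: q·0 + (1−q)·3 = q·2 + (1−q)·(-4) ⟹ 3 + (-3)q = (-4) + 6q ⟹ q = 7/9.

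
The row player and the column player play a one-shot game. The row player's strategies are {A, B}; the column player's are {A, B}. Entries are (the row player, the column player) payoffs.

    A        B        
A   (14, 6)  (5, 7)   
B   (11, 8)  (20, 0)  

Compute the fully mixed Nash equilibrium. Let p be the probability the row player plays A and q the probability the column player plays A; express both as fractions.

In a mixed NE each player is indifferent between their pure strategies, so the opponent's mix sets the indifference.
The column player indifferent between A and B: p·6 + (1−p)·8 = p·7 + (1−p)·0 ⟹ 8 + (-2)p = 0 + 7p ⟹ p = 8/9.
The row player indifferent between A and B: q·14 + (1−q)·5 = q·11 + (1−q)·20 ⟹ 5 + 9q = 20 + (-9)q ⟹ q = 5/6.

p = 8/9, q = 5/6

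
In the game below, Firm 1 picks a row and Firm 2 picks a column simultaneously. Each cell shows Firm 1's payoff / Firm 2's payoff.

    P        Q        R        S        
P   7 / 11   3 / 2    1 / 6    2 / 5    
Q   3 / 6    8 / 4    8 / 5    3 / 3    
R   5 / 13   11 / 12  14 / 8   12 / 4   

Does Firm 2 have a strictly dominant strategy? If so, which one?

P

Check whether one of Firm 2's strategies beats all alternatives regardless of what the opponent does.
P strictly dominates: vs P: 11 > each of {2, 6, 5}; vs Q: 6 > each of {4, 5, 3}; vs R: 13 > each of {12, 8, 4}.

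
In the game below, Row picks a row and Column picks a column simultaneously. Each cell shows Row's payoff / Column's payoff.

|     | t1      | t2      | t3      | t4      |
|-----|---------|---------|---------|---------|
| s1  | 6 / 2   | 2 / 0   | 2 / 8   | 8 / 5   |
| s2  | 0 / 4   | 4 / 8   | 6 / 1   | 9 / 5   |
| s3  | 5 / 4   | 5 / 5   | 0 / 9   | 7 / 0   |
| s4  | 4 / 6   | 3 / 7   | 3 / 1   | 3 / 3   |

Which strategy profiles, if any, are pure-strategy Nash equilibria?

Check mutual best responses: a cell is a NE iff neither player can gain by unilaterally deviating.
Row's best responses — vs t1: s1 (payoff 6); vs t2: s3 (payoff 5); vs t3: s2 (payoff 6); vs t4: s2 (payoff 9).
Column's best responses — vs s1: t3 (payoff 8); vs s2: t2 (payoff 8); vs s3: t3 (payoff 9); vs s4: t2 (payoff 7).
No cell has both players best-responding. For instance, Row's best reply to t4 is s2, but against s2 Column prefers t2 over t4.

None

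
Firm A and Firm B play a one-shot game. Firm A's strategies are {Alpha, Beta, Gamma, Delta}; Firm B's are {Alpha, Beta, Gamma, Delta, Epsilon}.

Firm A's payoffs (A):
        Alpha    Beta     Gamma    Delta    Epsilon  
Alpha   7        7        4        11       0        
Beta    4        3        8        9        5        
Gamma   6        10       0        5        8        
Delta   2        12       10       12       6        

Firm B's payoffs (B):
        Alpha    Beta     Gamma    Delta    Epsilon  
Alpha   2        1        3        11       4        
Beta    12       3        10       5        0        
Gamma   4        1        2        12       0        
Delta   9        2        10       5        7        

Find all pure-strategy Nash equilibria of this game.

A profile is a Nash equilibrium when each player is best-responding to the other.
Firm A's best responses — vs Alpha: Alpha (payoff 7); vs Beta: Delta (payoff 12); vs Gamma: Delta (payoff 10); vs Delta: Delta (payoff 12); vs Epsilon: Gamma (payoff 8).
Firm B's best responses — vs Alpha: Delta (payoff 11); vs Beta: Alpha (payoff 12); vs Gamma: Delta (payoff 12); vs Delta: Gamma (payoff 10).
The only mutual best response is (Delta, Gamma); neither player gains by switching there.

(Delta, Gamma)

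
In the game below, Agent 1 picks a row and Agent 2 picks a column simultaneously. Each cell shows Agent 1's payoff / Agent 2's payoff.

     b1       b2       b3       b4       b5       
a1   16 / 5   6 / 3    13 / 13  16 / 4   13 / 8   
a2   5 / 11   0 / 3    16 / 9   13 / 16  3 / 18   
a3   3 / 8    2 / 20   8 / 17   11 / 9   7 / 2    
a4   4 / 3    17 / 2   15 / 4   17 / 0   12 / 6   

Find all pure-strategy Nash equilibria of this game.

Find each player's best response to every opponent strategy; NE are the intersections.
Agent 1's best responses — vs b1: a1 (payoff 16); vs b2: a4 (payoff 17); vs b3: a2 (payoff 16); vs b4: a4 (payoff 17); vs b5: a1 (payoff 13).
Agent 2's best responses — vs a1: b3 (payoff 13); vs a2: b5 (payoff 18); vs a3: b2 (payoff 20); vs a4: b5 (payoff 6).
No cell has both players best-responding. For instance, Agent 1's best reply to b5 is a1, but against a1 Agent 2 prefers b3 over b5.

None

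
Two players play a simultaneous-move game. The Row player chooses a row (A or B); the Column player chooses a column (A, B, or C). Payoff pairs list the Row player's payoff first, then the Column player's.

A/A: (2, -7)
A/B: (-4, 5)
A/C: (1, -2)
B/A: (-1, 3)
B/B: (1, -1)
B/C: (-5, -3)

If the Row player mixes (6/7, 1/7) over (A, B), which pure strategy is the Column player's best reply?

B

The Column player's best reply maximizes expected payoff against the mix.
A: (6/7)·(-7) + (1/7)·3 = -39/7
B: (6/7)·5 + (1/7)·(-1) = 29/7
C: (6/7)·(-2) + (1/7)·(-3) = -15/7
Highest expected payoff is 29/7, from B.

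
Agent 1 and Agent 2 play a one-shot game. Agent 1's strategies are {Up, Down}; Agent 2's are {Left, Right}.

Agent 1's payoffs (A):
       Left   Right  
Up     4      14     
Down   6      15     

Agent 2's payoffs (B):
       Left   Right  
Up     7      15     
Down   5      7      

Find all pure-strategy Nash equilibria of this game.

(Down, Right)

Find each player's best response to every opponent strategy; NE are the intersections.
Agent 1's best responses — vs Left: Down (payoff 6); vs Right: Down (payoff 15).
Agent 2's best responses — vs Up: Right (payoff 15); vs Down: Right (payoff 7).
The only mutual best response is (Down, Right); neither player gains by switching there.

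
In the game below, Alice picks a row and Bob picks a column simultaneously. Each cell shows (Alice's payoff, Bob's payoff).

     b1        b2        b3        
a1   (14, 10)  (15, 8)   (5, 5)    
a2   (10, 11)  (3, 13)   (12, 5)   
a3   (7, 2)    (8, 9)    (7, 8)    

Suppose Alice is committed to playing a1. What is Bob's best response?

b1

With Alice fixed at a1, Bob's payoffs are: b1 → 10, b2 → 8, b3 → 5.
The maximum is 10, achieved by b1.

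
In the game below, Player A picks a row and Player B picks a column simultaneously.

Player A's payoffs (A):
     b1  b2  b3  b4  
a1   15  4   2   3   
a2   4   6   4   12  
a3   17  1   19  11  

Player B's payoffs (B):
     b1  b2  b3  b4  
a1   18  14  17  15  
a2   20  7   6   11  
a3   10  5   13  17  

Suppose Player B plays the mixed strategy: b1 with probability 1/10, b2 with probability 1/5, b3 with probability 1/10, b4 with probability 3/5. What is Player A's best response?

a3

Player A's best reply maximizes expected payoff against the mix.
a1: (1/10)·15 + (1/5)·4 + (1/10)·2 + (3/5)·3 = 43/10
a2: (1/10)·4 + (1/5)·6 + (1/10)·4 + (3/5)·12 = 46/5
a3: (1/10)·17 + (1/5)·1 + (1/10)·19 + (3/5)·11 = 52/5
Highest expected payoff is 52/5, from a3.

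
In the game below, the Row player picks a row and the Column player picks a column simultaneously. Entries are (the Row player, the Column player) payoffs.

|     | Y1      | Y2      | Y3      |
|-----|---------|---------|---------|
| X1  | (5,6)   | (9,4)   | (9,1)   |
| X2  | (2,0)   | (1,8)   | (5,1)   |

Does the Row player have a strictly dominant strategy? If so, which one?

Check whether one of the Row player's strategies beats all alternatives regardless of what the opponent does.
X1 strictly dominates: vs Y1: 5 > 2; vs Y2: 9 > 1; vs Y3: 9 > 5.

X1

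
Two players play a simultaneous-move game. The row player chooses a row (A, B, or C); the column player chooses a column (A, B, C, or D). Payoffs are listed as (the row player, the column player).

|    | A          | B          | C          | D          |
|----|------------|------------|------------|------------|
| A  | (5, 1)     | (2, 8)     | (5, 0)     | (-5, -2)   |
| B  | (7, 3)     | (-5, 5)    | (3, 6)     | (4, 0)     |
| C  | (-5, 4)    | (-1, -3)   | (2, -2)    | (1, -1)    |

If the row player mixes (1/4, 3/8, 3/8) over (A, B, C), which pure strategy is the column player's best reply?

A

Compute the column player's expected payoff from each pure strategy against the given mix.
A: (1/4)·1 + (3/8)·3 + (3/8)·4 = 23/8
B: (1/4)·8 + (3/8)·5 + (3/8)·(-3) = 11/4
C: (1/4)·0 + (3/8)·6 + (3/8)·(-2) = 3/2
D: (1/4)·(-2) + (3/8)·0 + (3/8)·(-1) = -7/8
Highest expected payoff is 23/8, from A.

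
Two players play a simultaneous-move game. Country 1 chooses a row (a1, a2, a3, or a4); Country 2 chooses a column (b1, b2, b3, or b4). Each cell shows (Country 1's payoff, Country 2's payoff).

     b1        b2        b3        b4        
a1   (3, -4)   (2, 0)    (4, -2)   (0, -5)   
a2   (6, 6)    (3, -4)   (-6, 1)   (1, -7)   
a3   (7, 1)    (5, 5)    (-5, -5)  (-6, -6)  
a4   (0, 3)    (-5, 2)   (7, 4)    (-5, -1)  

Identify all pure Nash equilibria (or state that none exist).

(a3, b2) and (a4, b3)

Check mutual best responses: a cell is a NE iff neither player can gain by unilaterally deviating.
Country 1's best responses — vs b1: a3 (payoff 7); vs b2: a3 (payoff 5); vs b3: a4 (payoff 7); vs b4: a2 (payoff 1).
Country 2's best responses — vs a1: b2 (payoff 0); vs a2: b1 (payoff 6); vs a3: b2 (payoff 5); vs a4: b3 (payoff 4).
Mutual best responses occur at (a3, b2) and (a4, b3); at each, neither player gains by switching.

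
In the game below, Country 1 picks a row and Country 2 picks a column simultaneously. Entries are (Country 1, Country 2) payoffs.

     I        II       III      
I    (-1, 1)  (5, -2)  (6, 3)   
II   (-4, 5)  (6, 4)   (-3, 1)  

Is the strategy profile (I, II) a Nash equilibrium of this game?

Holding Country 2 at II: Country 1 gets 5 from I but could get 6 by switching to II. Country 1 has a profitable deviation.

No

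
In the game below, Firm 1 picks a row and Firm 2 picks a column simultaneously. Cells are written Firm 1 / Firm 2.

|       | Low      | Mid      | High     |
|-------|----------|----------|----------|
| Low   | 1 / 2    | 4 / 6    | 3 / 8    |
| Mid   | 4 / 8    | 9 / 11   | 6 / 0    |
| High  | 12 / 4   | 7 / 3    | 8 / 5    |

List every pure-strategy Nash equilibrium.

(Mid, Mid) and (High, High)

A profile is a Nash equilibrium when each player is best-responding to the other.
Firm 1's best responses — vs Low: High (payoff 12); vs Mid: Mid (payoff 9); vs High: High (payoff 8).
Firm 2's best responses — vs Low: High (payoff 8); vs Mid: Mid (payoff 11); vs High: High (payoff 5).
Mutual best responses occur at (Mid, Mid) and (High, High); at each, neither player gains by switching.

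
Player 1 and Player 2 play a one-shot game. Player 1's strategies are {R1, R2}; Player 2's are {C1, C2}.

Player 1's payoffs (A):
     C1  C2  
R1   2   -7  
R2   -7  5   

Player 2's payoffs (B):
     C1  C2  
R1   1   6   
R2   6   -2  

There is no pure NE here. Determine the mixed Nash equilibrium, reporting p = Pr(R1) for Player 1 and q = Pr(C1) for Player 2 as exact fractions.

p = 8/13, q = 4/7

Each player's mixing probability is pinned down by making the *other* player indifferent.
Player 2 indifferent between C1 and C2: p·1 + (1−p)·6 = p·6 + (1−p)·(-2) ⟹ 6 + (-5)p = (-2) + 8p ⟹ p = 8/13.
Player 1 indifferent between R1 and R2: q·2 + (1−q)·(-7) = q·(-7) + (1−q)·5 ⟹ (-7) + 9q = 5 + (-12)q ⟹ q = 4/7.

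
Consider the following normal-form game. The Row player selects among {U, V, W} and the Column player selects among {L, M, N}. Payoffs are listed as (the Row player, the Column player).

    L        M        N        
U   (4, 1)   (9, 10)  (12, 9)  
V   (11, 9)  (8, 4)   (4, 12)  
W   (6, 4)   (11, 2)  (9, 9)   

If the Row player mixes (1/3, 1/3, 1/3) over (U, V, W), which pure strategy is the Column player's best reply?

N

The Column player's best reply maximizes expected payoff against the mix.
L: (1/3)·1 + (1/3)·9 + (1/3)·4 = 14/3
M: (1/3)·10 + (1/3)·4 + (1/3)·2 = 16/3
N: (1/3)·9 + (1/3)·12 + (1/3)·9 = 10
Highest expected payoff is 10, from N.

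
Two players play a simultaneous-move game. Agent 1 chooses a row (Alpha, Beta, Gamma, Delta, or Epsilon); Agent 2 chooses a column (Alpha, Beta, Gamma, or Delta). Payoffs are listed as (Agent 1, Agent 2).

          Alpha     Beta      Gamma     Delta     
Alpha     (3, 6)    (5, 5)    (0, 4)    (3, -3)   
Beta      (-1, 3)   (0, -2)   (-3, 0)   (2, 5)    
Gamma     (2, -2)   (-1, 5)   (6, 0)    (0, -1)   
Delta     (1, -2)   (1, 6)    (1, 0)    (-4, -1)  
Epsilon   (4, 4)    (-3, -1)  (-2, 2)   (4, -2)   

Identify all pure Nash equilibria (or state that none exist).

(Epsilon, Alpha)

Find each player's best response to every opponent strategy; NE are the intersections.
Agent 1's best responses — vs Alpha: Epsilon (payoff 4); vs Beta: Alpha (payoff 5); vs Gamma: Gamma (payoff 6); vs Delta: Epsilon (payoff 4).
Agent 2's best responses — vs Alpha: Alpha (payoff 6); vs Beta: Delta (payoff 5); vs Gamma: Beta (payoff 5); vs Delta: Beta (payoff 6); vs Epsilon: Alpha (payoff 4).
The only mutual best response is (Epsilon, Alpha); neither player gains by switching there.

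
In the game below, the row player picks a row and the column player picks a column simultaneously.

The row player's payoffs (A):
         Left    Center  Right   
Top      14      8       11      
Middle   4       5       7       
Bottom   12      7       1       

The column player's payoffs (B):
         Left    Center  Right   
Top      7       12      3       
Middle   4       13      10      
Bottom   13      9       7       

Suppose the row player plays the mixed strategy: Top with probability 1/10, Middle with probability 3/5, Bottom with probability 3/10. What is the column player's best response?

Compute the column player's expected payoff from each pure strategy against the given mix.
Left: (1/10)·7 + (3/5)·4 + (3/10)·13 = 7
Center: (1/10)·12 + (3/5)·13 + (3/10)·9 = 117/10
Right: (1/10)·3 + (3/5)·10 + (3/10)·7 = 42/5
Highest expected payoff is 117/10, from Center.

Center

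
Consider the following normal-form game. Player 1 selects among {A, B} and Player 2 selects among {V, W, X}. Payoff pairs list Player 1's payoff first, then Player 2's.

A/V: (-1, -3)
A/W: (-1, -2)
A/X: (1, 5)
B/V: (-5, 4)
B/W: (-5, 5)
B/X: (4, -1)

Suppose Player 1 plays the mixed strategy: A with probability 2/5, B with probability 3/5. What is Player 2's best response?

W

Player 2's best reply maximizes expected payoff against the mix.
V: (2/5)·(-3) + (3/5)·4 = 6/5
W: (2/5)·(-2) + (3/5)·5 = 11/5
X: (2/5)·5 + (3/5)·(-1) = 7/5
Highest expected payoff is 11/5, from W.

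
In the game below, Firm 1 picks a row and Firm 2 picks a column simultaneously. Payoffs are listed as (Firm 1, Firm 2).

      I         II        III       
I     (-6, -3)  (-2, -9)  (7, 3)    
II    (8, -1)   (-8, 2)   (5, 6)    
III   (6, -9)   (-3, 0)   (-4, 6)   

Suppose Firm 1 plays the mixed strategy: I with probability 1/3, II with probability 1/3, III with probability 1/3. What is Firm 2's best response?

Compute Firm 2's expected payoff from each pure strategy against the given mix.
I: (1/3)·(-3) + (1/3)·(-1) + (1/3)·(-9) = -13/3
II: (1/3)·(-9) + (1/3)·2 + (1/3)·0 = -7/3
III: (1/3)·3 + (1/3)·6 + (1/3)·6 = 5
Highest expected payoff is 5, from III.

III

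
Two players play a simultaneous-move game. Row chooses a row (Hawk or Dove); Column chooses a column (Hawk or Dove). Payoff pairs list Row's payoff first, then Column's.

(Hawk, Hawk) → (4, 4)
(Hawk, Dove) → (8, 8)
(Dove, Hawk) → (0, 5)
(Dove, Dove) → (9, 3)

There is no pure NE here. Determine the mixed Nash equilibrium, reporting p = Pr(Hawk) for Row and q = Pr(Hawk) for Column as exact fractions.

Each player's mixing probability is pinned down by making the *other* player indifferent.
Column indifferent between Hawk and Dove: p·4 + (1−p)·5 = p·8 + (1−p)·3 ⟹ 5 + (-1)p = 3 + 5p ⟹ p = 1/3.
Row indifferent between Hawk and Dove: q·4 + (1−q)·8 = q·0 + (1−q)·9 ⟹ 8 + (-4)q = 9 + (-9)q ⟹ q = 1/5.

p = 1/3, q = 1/5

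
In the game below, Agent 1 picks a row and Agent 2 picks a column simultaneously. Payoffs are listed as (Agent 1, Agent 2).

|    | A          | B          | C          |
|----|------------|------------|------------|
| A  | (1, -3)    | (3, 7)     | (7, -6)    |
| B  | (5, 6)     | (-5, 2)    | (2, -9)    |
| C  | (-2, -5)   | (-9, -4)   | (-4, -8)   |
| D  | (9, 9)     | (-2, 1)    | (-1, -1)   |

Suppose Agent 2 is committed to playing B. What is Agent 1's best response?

A

With Agent 2 fixed at B, Agent 1's payoffs are: A → 3, B → -5, C → -9, D → -2.
The maximum is 3, achieved by A.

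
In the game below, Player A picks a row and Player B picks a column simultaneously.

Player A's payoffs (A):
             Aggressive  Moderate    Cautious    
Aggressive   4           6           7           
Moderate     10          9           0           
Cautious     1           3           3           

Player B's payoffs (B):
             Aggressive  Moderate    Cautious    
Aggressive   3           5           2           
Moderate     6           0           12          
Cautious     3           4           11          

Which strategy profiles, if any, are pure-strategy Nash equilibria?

No pure-strategy Nash equilibrium

Find each player's best response to every opponent strategy; NE are the intersections.
Player A's best responses — vs Aggressive: Moderate (payoff 10); vs Moderate: Moderate (payoff 9); vs Cautious: Aggressive (payoff 7).
Player B's best responses — vs Aggressive: Moderate (payoff 5); vs Moderate: Cautious (payoff 12); vs Cautious: Cautious (payoff 11).
No cell has both players best-responding. For instance, Player A's best reply to Cautious is Aggressive, but against Aggressive Player B prefers Moderate over Cautious.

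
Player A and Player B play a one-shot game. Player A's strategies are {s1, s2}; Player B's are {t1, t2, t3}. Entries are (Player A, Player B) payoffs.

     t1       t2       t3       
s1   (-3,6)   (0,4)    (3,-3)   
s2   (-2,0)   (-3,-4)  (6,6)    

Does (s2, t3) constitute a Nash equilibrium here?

Yes

Holding Player B at t3: Player A gets 6 from s2, versus 3 from s1. No profitable deviation for Player A.
Holding Player A at s2: Player B gets 6 from t3, versus 0 from t1, -4 from t2. No profitable deviation for Player B either.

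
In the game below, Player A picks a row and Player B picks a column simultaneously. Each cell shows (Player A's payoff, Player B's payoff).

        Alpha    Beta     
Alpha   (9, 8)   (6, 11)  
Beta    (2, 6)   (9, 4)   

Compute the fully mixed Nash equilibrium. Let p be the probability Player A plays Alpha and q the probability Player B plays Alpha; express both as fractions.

p = 2/5, q = 3/10

Each player's mixing probability is pinned down by making the *other* player indifferent.
Player B indifferent between Alpha and Beta: p·8 + (1−p)·6 = p·11 + (1−p)·4 ⟹ 6 + 2p = 4 + 7p ⟹ p = 2/5.
Player A indifferent between Alpha and Beta: q·9 + (1−q)·6 = q·2 + (1−q)·9 ⟹ 6 + 3q = 9 + (-7)q ⟹ q = 3/10.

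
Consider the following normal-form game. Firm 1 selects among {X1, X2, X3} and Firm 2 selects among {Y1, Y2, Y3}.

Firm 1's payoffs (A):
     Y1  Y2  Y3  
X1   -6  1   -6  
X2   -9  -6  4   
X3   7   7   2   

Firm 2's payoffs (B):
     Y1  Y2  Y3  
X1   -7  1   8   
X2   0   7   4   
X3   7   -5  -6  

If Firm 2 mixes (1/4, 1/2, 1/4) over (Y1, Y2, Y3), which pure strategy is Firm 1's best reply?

Firm 1's best reply maximizes expected payoff against the mix.
X1: (1/4)·(-6) + (1/2)·1 + (1/4)·(-6) = -5/2
X2: (1/4)·(-9) + (1/2)·(-6) + (1/4)·4 = -17/4
X3: (1/4)·7 + (1/2)·7 + (1/4)·2 = 23/4
Highest expected payoff is 23/4, from X3.

X3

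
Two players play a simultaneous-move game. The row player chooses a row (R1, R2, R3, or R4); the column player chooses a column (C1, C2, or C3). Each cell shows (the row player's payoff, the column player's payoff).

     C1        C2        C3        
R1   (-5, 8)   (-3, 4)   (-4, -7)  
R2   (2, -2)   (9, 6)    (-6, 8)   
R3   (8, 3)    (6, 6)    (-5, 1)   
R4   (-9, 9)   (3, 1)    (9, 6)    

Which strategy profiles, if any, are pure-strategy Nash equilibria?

There is no pure-strategy Nash equilibrium

A profile is a Nash equilibrium when each player is best-responding to the other.
The row player's best responses — vs C1: R3 (payoff 8); vs C2: R2 (payoff 9); vs C3: R4 (payoff 9).
The column player's best responses — vs R1: C1 (payoff 8); vs R2: C3 (payoff 8); vs R3: C2 (payoff 6); vs R4: C1 (payoff 9).
No cell has both players best-responding. For instance, the row player's best reply to C3 is R4, but against R4 the column player prefers C1 over C3.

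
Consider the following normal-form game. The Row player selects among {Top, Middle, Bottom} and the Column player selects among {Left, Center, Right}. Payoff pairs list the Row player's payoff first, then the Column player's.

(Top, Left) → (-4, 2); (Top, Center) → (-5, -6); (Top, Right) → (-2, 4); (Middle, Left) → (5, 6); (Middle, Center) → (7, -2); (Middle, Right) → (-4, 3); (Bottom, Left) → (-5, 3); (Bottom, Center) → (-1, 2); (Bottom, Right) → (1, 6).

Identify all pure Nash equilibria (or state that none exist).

(Middle, Left) and (Bottom, Right)

A profile is a Nash equilibrium when each player is best-responding to the other.
The Row player's best responses — vs Left: Middle (payoff 5); vs Center: Middle (payoff 7); vs Right: Bottom (payoff 1).
The Column player's best responses — vs Top: Right (payoff 4); vs Middle: Left (payoff 6); vs Bottom: Right (payoff 6).
Mutual best responses occur at (Middle, Left) and (Bottom, Right); at each, neither player gains by switching.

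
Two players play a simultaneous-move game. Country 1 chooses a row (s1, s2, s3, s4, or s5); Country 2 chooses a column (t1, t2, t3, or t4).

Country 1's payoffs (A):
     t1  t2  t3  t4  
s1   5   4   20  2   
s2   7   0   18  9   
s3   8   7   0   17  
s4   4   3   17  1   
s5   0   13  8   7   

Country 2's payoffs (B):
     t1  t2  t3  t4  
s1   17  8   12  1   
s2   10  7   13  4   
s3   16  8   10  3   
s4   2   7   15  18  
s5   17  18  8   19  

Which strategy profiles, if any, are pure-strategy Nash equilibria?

Find each player's best response to every opponent strategy; NE are the intersections.
Country 1's best responses — vs t1: s3 (payoff 8); vs t2: s5 (payoff 13); vs t3: s1 (payoff 20); vs t4: s3 (payoff 17).
Country 2's best responses — vs s1: t1 (payoff 17); vs s2: t3 (payoff 13); vs s3: t1 (payoff 16); vs s4: t4 (payoff 18); vs s5: t4 (payoff 19).
The only mutual best response is (s3, t1); neither player gains by switching there.

(s3, t1)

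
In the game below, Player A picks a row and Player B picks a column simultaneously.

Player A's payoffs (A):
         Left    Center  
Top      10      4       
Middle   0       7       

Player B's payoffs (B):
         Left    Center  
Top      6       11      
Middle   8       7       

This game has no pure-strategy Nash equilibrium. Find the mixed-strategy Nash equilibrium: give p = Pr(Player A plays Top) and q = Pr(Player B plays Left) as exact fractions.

p = 1/6, q = 3/13

Each player's mixing probability is pinned down by making the *other* player indifferent.
Player B indifferent between Left and Center: p·6 + (1−p)·8 = p·11 + (1−p)·7 ⟹ 8 + (-2)p = 7 + 4p ⟹ p = 1/6.
Player A indifferent between Top and Middle: q·10 + (1−q)·4 = q·0 + (1−q)·7 ⟹ 4 + 6q = 7 + (-7)q ⟹ q = 3/13.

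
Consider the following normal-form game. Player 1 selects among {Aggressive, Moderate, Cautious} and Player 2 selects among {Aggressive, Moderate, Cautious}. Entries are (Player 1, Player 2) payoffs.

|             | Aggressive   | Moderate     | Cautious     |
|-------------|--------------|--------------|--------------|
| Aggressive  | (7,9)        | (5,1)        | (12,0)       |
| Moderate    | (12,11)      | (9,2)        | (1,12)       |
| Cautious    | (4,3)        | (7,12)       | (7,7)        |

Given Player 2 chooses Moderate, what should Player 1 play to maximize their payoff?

With Player 2 fixed at Moderate, Player 1's payoffs are: Aggressive → 5, Moderate → 9, Cautious → 7.
The maximum is 9, achieved by Moderate.

Moderate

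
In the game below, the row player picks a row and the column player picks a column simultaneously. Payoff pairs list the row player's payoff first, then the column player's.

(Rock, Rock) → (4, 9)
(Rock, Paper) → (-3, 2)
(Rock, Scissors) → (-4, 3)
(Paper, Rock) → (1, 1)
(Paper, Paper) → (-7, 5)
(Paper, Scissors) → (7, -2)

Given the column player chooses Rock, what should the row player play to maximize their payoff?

With the column player fixed at Rock, the row player's payoffs are: Rock → 4, Paper → 1.
The maximum is 4, achieved by Rock.

Rock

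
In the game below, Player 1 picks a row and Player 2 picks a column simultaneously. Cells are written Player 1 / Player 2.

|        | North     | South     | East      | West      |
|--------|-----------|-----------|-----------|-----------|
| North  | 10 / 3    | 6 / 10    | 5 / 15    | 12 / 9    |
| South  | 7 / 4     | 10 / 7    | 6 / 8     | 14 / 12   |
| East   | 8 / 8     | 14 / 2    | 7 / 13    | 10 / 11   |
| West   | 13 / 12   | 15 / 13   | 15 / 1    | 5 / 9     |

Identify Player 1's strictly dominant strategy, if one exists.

No strictly dominant strategy

Check whether one of Player 1's strategies beats all alternatives regardless of what the opponent does.
North is not dominant: against North, West gives 13 > 10.
South is not dominant: against North, North gives 10 > 7.
East is not dominant: against North, North gives 10 > 8.
West is not dominant: against West, North gives 12 > 5.
No single strategy is best against every opponent action.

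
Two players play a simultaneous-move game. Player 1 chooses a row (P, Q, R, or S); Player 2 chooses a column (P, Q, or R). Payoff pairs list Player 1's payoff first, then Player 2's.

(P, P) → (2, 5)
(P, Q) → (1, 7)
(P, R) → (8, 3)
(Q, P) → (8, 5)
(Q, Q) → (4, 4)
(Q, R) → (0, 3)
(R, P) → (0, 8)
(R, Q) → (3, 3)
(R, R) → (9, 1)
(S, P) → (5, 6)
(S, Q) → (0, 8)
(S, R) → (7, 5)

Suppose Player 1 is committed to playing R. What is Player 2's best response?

With Player 1 fixed at R, Player 2's payoffs are: P → 8, Q → 3, R → 1.
The maximum is 8, achieved by P.

P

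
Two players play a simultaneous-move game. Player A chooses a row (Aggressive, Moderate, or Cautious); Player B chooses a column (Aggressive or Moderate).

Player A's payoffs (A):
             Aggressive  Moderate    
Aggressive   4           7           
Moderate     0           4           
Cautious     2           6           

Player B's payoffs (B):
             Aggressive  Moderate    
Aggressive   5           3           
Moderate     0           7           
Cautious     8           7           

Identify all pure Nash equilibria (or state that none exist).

(Aggressive, Aggressive)

Find each player's best response to every opponent strategy; NE are the intersections.
Player A's best responses — vs Aggressive: Aggressive (payoff 4); vs Moderate: Aggressive (payoff 7).
Player B's best responses — vs Aggressive: Aggressive (payoff 5); vs Moderate: Moderate (payoff 7); vs Cautious: Aggressive (payoff 8).
The only mutual best response is (Aggressive, Aggressive); neither player gains by switching there.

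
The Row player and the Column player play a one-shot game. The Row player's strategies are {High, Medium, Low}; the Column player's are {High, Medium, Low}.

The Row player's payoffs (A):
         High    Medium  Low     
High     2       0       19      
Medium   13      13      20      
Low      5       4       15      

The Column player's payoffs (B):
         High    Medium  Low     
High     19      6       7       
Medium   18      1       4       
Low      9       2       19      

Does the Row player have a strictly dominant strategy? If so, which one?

Medium

A strategy is strictly dominant if it gives the Row player a strictly higher payoff than every other strategy, against every choice by the opponent.
Medium strictly dominates: vs High: 13 > each of {2, 5}; vs Medium: 13 > each of {0, 4}; vs Low: 20 > each of {19, 15}.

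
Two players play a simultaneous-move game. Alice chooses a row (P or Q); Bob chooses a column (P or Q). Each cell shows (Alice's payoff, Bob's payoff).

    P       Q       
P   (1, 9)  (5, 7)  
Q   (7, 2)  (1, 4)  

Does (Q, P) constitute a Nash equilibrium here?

Holding Bob at P: Alice gets 7 from Q, versus 1 from P. No profitable deviation for Alice.
Holding Alice at Q: Bob gets 2 from P but could get 4 by switching to Q. Bob has a profitable deviation.

No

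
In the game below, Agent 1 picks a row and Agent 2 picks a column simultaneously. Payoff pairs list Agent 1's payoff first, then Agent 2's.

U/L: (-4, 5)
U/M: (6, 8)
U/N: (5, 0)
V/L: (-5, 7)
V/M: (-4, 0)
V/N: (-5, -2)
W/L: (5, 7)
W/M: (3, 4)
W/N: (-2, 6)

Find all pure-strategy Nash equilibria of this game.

(U, M) and (W, L)

Find each player's best response to every opponent strategy; NE are the intersections.
Agent 1's best responses — vs L: W (payoff 5); vs M: U (payoff 6); vs N: U (payoff 5).
Agent 2's best responses — vs U: M (payoff 8); vs V: L (payoff 7); vs W: L (payoff 7).
Mutual best responses occur at (U, M) and (W, L); at each, neither player gains by switching.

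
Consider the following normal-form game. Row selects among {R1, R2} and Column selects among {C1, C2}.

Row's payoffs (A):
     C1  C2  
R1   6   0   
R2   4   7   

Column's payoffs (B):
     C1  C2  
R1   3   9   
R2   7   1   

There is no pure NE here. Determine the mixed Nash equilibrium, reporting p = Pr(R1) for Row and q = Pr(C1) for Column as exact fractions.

p = 1/2, q = 7/9

Each player's mixing probability is pinned down by making the *other* player indifferent.
Column indifferent between C1 and C2: p·3 + (1−p)·7 = p·9 + (1−p)·1 ⟹ 7 + (-4)p = 1 + 8p ⟹ p = 1/2.
Row indifferent between R1 and R2: q·6 + (1−q)·0 = q·4 + (1−q)·7 ⟹ 0 + 6q = 7 + (-3)q ⟹ q = 7/9.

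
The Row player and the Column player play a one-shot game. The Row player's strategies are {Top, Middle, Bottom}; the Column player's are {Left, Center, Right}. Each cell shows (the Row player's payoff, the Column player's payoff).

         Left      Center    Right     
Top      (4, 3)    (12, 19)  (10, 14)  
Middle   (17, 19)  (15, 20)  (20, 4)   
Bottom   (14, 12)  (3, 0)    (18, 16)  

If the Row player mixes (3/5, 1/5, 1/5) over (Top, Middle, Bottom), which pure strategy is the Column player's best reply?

Compute the Column player's expected payoff from each pure strategy against the given mix.
Left: (3/5)·3 + (1/5)·19 + (1/5)·12 = 8
Center: (3/5)·19 + (1/5)·20 + (1/5)·0 = 77/5
Right: (3/5)·14 + (1/5)·4 + (1/5)·16 = 62/5
Highest expected payoff is 77/5, from Center.

Center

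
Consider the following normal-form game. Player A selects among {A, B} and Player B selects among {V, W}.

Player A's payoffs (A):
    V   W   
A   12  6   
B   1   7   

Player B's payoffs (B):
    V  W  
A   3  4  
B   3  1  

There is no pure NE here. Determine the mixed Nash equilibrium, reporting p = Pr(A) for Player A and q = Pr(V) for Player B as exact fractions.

p = 2/3, q = 1/12

In a mixed NE each player is indifferent between their pure strategies, so the opponent's mix sets the indifference.
Player B indifferent between V and W: p·3 + (1−p)·3 = p·4 + (1−p)·1 ⟹ 3 + 0p = 1 + 3p ⟹ p = 2/3.
Player A indifferent between A and B: q·12 + (1−q)·6 = q·1 + (1−q)·7 ⟹ 6 + 6q = 7 + (-6)q ⟹ q = 1/12.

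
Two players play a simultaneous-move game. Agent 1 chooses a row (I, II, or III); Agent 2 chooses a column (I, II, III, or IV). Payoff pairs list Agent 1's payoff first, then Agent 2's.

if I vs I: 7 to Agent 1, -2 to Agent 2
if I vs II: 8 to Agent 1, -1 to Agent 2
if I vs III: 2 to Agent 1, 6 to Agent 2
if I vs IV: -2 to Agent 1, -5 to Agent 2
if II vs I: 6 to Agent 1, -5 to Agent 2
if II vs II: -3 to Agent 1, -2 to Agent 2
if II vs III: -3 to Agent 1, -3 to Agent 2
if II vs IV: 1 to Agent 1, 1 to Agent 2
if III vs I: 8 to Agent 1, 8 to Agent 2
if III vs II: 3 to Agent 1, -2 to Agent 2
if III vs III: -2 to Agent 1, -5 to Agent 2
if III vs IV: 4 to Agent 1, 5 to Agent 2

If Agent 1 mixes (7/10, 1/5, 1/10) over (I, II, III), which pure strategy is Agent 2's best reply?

Agent 2's best reply maximizes expected payoff against the mix.
I: (7/10)·(-2) + (1/5)·(-5) + (1/10)·8 = -8/5
II: (7/10)·(-1) + (1/5)·(-2) + (1/10)·(-2) = -13/10
III: (7/10)·6 + (1/5)·(-3) + (1/10)·(-5) = 31/10
IV: (7/10)·(-5) + (1/5)·1 + (1/10)·5 = -14/5
Highest expected payoff is 31/10, from III.

III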